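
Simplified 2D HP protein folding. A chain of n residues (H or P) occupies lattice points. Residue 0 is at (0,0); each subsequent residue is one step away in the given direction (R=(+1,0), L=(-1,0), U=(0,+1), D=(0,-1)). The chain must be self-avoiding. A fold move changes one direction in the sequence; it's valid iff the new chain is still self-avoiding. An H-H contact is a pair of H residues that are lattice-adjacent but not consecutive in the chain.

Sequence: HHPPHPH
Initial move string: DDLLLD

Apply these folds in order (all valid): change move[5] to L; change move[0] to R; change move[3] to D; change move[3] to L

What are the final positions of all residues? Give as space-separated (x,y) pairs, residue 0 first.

Initial moves: DDLLLD
Fold: move[5]->L => DDLLLL (positions: [(0, 0), (0, -1), (0, -2), (-1, -2), (-2, -2), (-3, -2), (-4, -2)])
Fold: move[0]->R => RDLLLL (positions: [(0, 0), (1, 0), (1, -1), (0, -1), (-1, -1), (-2, -1), (-3, -1)])
Fold: move[3]->D => RDLDLL (positions: [(0, 0), (1, 0), (1, -1), (0, -1), (0, -2), (-1, -2), (-2, -2)])
Fold: move[3]->L => RDLLLL (positions: [(0, 0), (1, 0), (1, -1), (0, -1), (-1, -1), (-2, -1), (-3, -1)])

Answer: (0,0) (1,0) (1,-1) (0,-1) (-1,-1) (-2,-1) (-3,-1)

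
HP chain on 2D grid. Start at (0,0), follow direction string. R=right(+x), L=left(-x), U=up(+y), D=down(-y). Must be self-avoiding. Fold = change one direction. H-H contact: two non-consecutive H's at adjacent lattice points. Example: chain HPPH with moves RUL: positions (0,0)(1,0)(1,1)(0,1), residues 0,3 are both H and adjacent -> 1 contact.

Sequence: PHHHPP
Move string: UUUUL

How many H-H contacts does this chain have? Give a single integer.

Positions: [(0, 0), (0, 1), (0, 2), (0, 3), (0, 4), (-1, 4)]
No H-H contacts found.

Answer: 0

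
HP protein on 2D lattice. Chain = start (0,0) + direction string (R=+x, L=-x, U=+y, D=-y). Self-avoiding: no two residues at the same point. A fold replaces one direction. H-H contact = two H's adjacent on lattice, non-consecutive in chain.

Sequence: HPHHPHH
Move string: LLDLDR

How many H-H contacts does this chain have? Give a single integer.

Answer: 1

Derivation:
Positions: [(0, 0), (-1, 0), (-2, 0), (-2, -1), (-3, -1), (-3, -2), (-2, -2)]
H-H contact: residue 3 @(-2,-1) - residue 6 @(-2, -2)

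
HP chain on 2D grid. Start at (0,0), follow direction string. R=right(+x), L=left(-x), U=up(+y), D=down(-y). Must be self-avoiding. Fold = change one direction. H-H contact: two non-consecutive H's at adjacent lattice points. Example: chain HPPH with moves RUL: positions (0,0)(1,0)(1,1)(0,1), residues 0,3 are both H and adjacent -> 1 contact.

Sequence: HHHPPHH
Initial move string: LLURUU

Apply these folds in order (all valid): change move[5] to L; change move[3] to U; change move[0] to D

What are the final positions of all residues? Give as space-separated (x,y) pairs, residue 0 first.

Answer: (0,0) (0,-1) (-1,-1) (-1,0) (-1,1) (-1,2) (-2,2)

Derivation:
Initial moves: LLURUU
Fold: move[5]->L => LLURUL (positions: [(0, 0), (-1, 0), (-2, 0), (-2, 1), (-1, 1), (-1, 2), (-2, 2)])
Fold: move[3]->U => LLUUUL (positions: [(0, 0), (-1, 0), (-2, 0), (-2, 1), (-2, 2), (-2, 3), (-3, 3)])
Fold: move[0]->D => DLUUUL (positions: [(0, 0), (0, -1), (-1, -1), (-1, 0), (-1, 1), (-1, 2), (-2, 2)])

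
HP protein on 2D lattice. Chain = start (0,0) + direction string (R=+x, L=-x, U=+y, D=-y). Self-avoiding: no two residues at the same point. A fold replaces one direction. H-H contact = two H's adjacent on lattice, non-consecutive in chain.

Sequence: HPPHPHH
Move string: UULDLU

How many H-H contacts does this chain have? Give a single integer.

Positions: [(0, 0), (0, 1), (0, 2), (-1, 2), (-1, 1), (-2, 1), (-2, 2)]
H-H contact: residue 3 @(-1,2) - residue 6 @(-2, 2)

Answer: 1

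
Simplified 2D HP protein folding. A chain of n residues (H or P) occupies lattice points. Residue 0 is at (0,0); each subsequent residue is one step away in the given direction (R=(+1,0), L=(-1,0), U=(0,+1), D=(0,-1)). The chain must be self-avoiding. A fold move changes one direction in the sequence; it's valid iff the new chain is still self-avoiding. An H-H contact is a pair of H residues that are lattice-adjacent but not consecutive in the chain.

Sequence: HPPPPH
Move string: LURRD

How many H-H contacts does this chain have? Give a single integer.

Answer: 1

Derivation:
Positions: [(0, 0), (-1, 0), (-1, 1), (0, 1), (1, 1), (1, 0)]
H-H contact: residue 0 @(0,0) - residue 5 @(1, 0)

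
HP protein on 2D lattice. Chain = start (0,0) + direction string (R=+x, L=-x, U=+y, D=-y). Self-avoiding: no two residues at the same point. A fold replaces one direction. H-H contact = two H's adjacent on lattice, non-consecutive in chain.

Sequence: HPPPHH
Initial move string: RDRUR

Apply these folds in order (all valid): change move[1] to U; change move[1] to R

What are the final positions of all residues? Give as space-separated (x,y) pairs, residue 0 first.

Initial moves: RDRUR
Fold: move[1]->U => RURUR (positions: [(0, 0), (1, 0), (1, 1), (2, 1), (2, 2), (3, 2)])
Fold: move[1]->R => RRRUR (positions: [(0, 0), (1, 0), (2, 0), (3, 0), (3, 1), (4, 1)])

Answer: (0,0) (1,0) (2,0) (3,0) (3,1) (4,1)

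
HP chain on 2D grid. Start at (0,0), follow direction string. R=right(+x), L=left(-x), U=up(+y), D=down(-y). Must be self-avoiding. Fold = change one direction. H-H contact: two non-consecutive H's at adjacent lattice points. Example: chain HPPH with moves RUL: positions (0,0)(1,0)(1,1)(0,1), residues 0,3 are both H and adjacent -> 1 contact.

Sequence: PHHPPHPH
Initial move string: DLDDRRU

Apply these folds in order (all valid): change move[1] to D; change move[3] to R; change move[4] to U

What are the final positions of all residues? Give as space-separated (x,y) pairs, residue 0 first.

Initial moves: DLDDRRU
Fold: move[1]->D => DDDDRRU (positions: [(0, 0), (0, -1), (0, -2), (0, -3), (0, -4), (1, -4), (2, -4), (2, -3)])
Fold: move[3]->R => DDDRRRU (positions: [(0, 0), (0, -1), (0, -2), (0, -3), (1, -3), (2, -3), (3, -3), (3, -2)])
Fold: move[4]->U => DDDRURU (positions: [(0, 0), (0, -1), (0, -2), (0, -3), (1, -3), (1, -2), (2, -2), (2, -1)])

Answer: (0,0) (0,-1) (0,-2) (0,-3) (1,-3) (1,-2) (2,-2) (2,-1)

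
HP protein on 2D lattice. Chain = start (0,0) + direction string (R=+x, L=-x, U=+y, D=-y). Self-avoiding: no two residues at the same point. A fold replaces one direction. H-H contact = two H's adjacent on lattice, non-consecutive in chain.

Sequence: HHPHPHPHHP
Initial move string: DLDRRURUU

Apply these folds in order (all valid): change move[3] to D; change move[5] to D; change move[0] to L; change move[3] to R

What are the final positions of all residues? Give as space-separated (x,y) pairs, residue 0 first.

Initial moves: DLDRRURUU
Fold: move[3]->D => DLDDRURUU (positions: [(0, 0), (0, -1), (-1, -1), (-1, -2), (-1, -3), (0, -3), (0, -2), (1, -2), (1, -1), (1, 0)])
Fold: move[5]->D => DLDDRDRUU (positions: [(0, 0), (0, -1), (-1, -1), (-1, -2), (-1, -3), (0, -3), (0, -4), (1, -4), (1, -3), (1, -2)])
Fold: move[0]->L => LLDDRDRUU (positions: [(0, 0), (-1, 0), (-2, 0), (-2, -1), (-2, -2), (-1, -2), (-1, -3), (0, -3), (0, -2), (0, -1)])
Fold: move[3]->R => LLDRRDRUU (positions: [(0, 0), (-1, 0), (-2, 0), (-2, -1), (-1, -1), (0, -1), (0, -2), (1, -2), (1, -1), (1, 0)])

Answer: (0,0) (-1,0) (-2,0) (-2,-1) (-1,-1) (0,-1) (0,-2) (1,-2) (1,-1) (1,0)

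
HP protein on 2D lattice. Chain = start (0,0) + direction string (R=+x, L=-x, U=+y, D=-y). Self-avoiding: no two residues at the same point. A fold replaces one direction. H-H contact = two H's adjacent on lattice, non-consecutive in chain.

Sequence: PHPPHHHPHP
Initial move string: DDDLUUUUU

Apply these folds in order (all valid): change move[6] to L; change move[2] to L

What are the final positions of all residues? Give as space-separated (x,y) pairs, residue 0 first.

Answer: (0,0) (0,-1) (0,-2) (-1,-2) (-2,-2) (-2,-1) (-2,0) (-3,0) (-3,1) (-3,2)

Derivation:
Initial moves: DDDLUUUUU
Fold: move[6]->L => DDDLUULUU (positions: [(0, 0), (0, -1), (0, -2), (0, -3), (-1, -3), (-1, -2), (-1, -1), (-2, -1), (-2, 0), (-2, 1)])
Fold: move[2]->L => DDLLUULUU (positions: [(0, 0), (0, -1), (0, -2), (-1, -2), (-2, -2), (-2, -1), (-2, 0), (-3, 0), (-3, 1), (-3, 2)])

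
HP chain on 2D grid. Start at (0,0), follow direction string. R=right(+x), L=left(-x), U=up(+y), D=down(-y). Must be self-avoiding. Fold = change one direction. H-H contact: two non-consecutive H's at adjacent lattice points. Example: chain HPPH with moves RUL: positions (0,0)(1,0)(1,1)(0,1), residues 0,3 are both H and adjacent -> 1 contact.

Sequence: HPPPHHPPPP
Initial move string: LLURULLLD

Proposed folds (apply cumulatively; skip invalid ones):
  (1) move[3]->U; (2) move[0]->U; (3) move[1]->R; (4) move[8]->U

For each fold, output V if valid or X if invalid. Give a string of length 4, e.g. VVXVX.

Answer: VVVV

Derivation:
Initial: LLURULLLD -> [(0, 0), (-1, 0), (-2, 0), (-2, 1), (-1, 1), (-1, 2), (-2, 2), (-3, 2), (-4, 2), (-4, 1)]
Fold 1: move[3]->U => LLUUULLLD VALID
Fold 2: move[0]->U => ULUUULLLD VALID
Fold 3: move[1]->R => URUUULLLD VALID
Fold 4: move[8]->U => URUUULLLU VALID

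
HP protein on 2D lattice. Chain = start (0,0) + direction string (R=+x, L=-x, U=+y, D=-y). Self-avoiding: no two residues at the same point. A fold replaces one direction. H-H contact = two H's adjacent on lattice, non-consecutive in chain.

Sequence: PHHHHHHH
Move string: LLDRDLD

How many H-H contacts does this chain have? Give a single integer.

Answer: 2

Derivation:
Positions: [(0, 0), (-1, 0), (-2, 0), (-2, -1), (-1, -1), (-1, -2), (-2, -2), (-2, -3)]
H-H contact: residue 1 @(-1,0) - residue 4 @(-1, -1)
H-H contact: residue 3 @(-2,-1) - residue 6 @(-2, -2)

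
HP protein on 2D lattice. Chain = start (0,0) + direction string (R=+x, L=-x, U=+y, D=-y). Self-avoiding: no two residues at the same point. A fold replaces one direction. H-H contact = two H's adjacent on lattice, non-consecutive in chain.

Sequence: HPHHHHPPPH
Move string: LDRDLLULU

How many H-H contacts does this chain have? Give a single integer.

Positions: [(0, 0), (-1, 0), (-1, -1), (0, -1), (0, -2), (-1, -2), (-2, -2), (-2, -1), (-3, -1), (-3, 0)]
H-H contact: residue 0 @(0,0) - residue 3 @(0, -1)
H-H contact: residue 2 @(-1,-1) - residue 5 @(-1, -2)

Answer: 2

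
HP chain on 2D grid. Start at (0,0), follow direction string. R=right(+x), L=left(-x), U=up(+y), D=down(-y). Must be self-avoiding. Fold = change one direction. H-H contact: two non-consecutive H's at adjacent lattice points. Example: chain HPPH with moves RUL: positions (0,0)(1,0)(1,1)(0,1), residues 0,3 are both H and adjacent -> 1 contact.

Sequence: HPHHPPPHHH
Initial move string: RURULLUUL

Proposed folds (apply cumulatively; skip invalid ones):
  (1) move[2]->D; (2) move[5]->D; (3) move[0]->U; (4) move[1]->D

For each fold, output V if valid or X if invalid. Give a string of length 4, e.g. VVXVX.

Initial: RURULLUUL -> [(0, 0), (1, 0), (1, 1), (2, 1), (2, 2), (1, 2), (0, 2), (0, 3), (0, 4), (-1, 4)]
Fold 1: move[2]->D => RUDULLUUL INVALID (collision), skipped
Fold 2: move[5]->D => RURULDUUL INVALID (collision), skipped
Fold 3: move[0]->U => UURULLUUL VALID
Fold 4: move[1]->D => UDRULLUUL INVALID (collision), skipped

Answer: XXVX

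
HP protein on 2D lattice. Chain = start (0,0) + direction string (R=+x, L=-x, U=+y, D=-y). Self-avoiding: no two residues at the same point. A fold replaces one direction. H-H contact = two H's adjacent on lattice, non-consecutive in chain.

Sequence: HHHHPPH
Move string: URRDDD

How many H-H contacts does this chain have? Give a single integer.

Positions: [(0, 0), (0, 1), (1, 1), (2, 1), (2, 0), (2, -1), (2, -2)]
No H-H contacts found.

Answer: 0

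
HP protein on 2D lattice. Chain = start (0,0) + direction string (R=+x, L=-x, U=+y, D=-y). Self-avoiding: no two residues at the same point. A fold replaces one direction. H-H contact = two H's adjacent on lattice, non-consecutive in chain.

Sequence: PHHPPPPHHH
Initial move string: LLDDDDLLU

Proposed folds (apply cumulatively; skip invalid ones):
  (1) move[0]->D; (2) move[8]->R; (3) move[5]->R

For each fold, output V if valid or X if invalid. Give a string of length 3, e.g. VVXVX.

Answer: VXX

Derivation:
Initial: LLDDDDLLU -> [(0, 0), (-1, 0), (-2, 0), (-2, -1), (-2, -2), (-2, -3), (-2, -4), (-3, -4), (-4, -4), (-4, -3)]
Fold 1: move[0]->D => DLDDDDLLU VALID
Fold 2: move[8]->R => DLDDDDLLR INVALID (collision), skipped
Fold 3: move[5]->R => DLDDDRLLU INVALID (collision), skipped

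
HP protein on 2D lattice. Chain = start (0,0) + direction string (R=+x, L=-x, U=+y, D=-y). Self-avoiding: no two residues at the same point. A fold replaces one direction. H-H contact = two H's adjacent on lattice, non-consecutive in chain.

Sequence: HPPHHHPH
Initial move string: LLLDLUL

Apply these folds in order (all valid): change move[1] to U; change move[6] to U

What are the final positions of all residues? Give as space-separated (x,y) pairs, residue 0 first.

Answer: (0,0) (-1,0) (-1,1) (-2,1) (-2,0) (-3,0) (-3,1) (-3,2)

Derivation:
Initial moves: LLLDLUL
Fold: move[1]->U => LULDLUL (positions: [(0, 0), (-1, 0), (-1, 1), (-2, 1), (-2, 0), (-3, 0), (-3, 1), (-4, 1)])
Fold: move[6]->U => LULDLUU (positions: [(0, 0), (-1, 0), (-1, 1), (-2, 1), (-2, 0), (-3, 0), (-3, 1), (-3, 2)])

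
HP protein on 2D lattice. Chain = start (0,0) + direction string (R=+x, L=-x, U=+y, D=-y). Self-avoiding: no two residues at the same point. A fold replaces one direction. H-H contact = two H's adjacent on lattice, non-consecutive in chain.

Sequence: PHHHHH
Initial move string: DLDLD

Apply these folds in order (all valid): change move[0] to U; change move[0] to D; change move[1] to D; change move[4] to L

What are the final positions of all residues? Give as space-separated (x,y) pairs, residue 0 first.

Answer: (0,0) (0,-1) (0,-2) (0,-3) (-1,-3) (-2,-3)

Derivation:
Initial moves: DLDLD
Fold: move[0]->U => ULDLD (positions: [(0, 0), (0, 1), (-1, 1), (-1, 0), (-2, 0), (-2, -1)])
Fold: move[0]->D => DLDLD (positions: [(0, 0), (0, -1), (-1, -1), (-1, -2), (-2, -2), (-2, -3)])
Fold: move[1]->D => DDDLD (positions: [(0, 0), (0, -1), (0, -2), (0, -3), (-1, -3), (-1, -4)])
Fold: move[4]->L => DDDLL (positions: [(0, 0), (0, -1), (0, -2), (0, -3), (-1, -3), (-2, -3)])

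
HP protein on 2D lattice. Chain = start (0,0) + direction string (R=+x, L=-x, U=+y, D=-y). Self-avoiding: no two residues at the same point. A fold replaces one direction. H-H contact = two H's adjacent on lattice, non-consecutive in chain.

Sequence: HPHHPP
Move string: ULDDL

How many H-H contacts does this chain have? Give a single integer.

Positions: [(0, 0), (0, 1), (-1, 1), (-1, 0), (-1, -1), (-2, -1)]
H-H contact: residue 0 @(0,0) - residue 3 @(-1, 0)

Answer: 1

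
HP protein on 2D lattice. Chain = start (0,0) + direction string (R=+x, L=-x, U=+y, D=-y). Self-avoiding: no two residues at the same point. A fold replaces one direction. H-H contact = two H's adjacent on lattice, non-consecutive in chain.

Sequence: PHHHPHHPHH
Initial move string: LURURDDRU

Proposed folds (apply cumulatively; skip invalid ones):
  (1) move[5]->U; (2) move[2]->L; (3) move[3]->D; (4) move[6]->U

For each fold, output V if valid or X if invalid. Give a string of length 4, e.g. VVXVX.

Answer: XXXX

Derivation:
Initial: LURURDDRU -> [(0, 0), (-1, 0), (-1, 1), (0, 1), (0, 2), (1, 2), (1, 1), (1, 0), (2, 0), (2, 1)]
Fold 1: move[5]->U => LURURUDRU INVALID (collision), skipped
Fold 2: move[2]->L => LULURDDRU INVALID (collision), skipped
Fold 3: move[3]->D => LURDRDDRU INVALID (collision), skipped
Fold 4: move[6]->U => LURURDURU INVALID (collision), skipped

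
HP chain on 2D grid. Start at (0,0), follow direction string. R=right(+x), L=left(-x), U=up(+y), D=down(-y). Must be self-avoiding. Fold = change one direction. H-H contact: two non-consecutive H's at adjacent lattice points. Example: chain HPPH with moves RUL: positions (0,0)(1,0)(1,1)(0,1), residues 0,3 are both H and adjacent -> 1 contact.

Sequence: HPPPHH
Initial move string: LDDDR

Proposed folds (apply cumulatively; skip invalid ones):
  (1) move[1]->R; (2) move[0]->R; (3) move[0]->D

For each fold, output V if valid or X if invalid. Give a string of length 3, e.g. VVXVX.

Initial: LDDDR -> [(0, 0), (-1, 0), (-1, -1), (-1, -2), (-1, -3), (0, -3)]
Fold 1: move[1]->R => LRDDR INVALID (collision), skipped
Fold 2: move[0]->R => RDDDR VALID
Fold 3: move[0]->D => DDDDR VALID

Answer: XVV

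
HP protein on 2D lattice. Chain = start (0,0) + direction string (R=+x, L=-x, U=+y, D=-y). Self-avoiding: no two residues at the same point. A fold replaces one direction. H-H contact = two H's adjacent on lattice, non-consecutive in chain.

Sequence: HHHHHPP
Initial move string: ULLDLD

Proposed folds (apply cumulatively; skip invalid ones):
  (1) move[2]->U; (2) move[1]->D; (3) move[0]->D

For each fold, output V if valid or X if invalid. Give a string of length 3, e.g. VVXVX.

Initial: ULLDLD -> [(0, 0), (0, 1), (-1, 1), (-2, 1), (-2, 0), (-3, 0), (-3, -1)]
Fold 1: move[2]->U => ULUDLD INVALID (collision), skipped
Fold 2: move[1]->D => UDLDLD INVALID (collision), skipped
Fold 3: move[0]->D => DLLDLD VALID

Answer: XXV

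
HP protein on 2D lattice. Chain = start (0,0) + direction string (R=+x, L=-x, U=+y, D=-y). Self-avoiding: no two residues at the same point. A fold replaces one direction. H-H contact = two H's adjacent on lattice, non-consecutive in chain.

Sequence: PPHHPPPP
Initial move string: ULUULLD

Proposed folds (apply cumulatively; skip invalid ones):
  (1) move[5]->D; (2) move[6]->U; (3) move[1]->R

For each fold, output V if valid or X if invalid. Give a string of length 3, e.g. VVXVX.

Answer: VXX

Derivation:
Initial: ULUULLD -> [(0, 0), (0, 1), (-1, 1), (-1, 2), (-1, 3), (-2, 3), (-3, 3), (-3, 2)]
Fold 1: move[5]->D => ULUULDD VALID
Fold 2: move[6]->U => ULUULDU INVALID (collision), skipped
Fold 3: move[1]->R => URUULDD INVALID (collision), skipped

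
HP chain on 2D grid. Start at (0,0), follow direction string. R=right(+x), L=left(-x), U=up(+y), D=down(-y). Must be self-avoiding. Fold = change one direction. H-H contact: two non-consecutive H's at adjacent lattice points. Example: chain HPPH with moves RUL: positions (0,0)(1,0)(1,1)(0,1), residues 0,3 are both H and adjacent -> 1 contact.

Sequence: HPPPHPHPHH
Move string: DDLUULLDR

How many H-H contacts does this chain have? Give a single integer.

Positions: [(0, 0), (0, -1), (0, -2), (-1, -2), (-1, -1), (-1, 0), (-2, 0), (-3, 0), (-3, -1), (-2, -1)]
H-H contact: residue 4 @(-1,-1) - residue 9 @(-2, -1)
H-H contact: residue 6 @(-2,0) - residue 9 @(-2, -1)

Answer: 2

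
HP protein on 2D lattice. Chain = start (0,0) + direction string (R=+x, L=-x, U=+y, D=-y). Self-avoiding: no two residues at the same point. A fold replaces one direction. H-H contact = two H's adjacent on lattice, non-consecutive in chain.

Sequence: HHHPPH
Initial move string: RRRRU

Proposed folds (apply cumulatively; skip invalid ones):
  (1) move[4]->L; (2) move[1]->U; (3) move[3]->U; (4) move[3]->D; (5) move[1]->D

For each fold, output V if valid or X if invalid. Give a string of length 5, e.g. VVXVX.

Answer: XVVXV

Derivation:
Initial: RRRRU -> [(0, 0), (1, 0), (2, 0), (3, 0), (4, 0), (4, 1)]
Fold 1: move[4]->L => RRRRL INVALID (collision), skipped
Fold 2: move[1]->U => RURRU VALID
Fold 3: move[3]->U => RURUU VALID
Fold 4: move[3]->D => RURDU INVALID (collision), skipped
Fold 5: move[1]->D => RDRUU VALID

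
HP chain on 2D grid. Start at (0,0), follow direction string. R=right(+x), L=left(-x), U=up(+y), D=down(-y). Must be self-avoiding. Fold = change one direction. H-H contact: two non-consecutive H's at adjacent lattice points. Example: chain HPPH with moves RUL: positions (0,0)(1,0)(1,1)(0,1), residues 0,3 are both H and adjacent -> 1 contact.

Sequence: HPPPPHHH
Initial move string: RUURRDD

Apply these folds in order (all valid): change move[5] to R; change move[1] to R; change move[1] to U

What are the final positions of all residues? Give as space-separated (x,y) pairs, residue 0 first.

Initial moves: RUURRDD
Fold: move[5]->R => RUURRRD (positions: [(0, 0), (1, 0), (1, 1), (1, 2), (2, 2), (3, 2), (4, 2), (4, 1)])
Fold: move[1]->R => RRURRRD (positions: [(0, 0), (1, 0), (2, 0), (2, 1), (3, 1), (4, 1), (5, 1), (5, 0)])
Fold: move[1]->U => RUURRRD (positions: [(0, 0), (1, 0), (1, 1), (1, 2), (2, 2), (3, 2), (4, 2), (4, 1)])

Answer: (0,0) (1,0) (1,1) (1,2) (2,2) (3,2) (4,2) (4,1)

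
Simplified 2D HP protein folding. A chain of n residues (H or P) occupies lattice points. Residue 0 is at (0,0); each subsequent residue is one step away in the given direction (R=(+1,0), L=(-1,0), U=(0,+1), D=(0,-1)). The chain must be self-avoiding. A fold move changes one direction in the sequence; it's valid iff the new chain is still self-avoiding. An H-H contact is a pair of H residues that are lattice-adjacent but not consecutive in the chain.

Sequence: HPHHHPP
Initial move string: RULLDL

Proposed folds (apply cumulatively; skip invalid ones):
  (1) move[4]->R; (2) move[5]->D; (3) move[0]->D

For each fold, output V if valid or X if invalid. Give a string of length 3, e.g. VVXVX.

Answer: XVX

Derivation:
Initial: RULLDL -> [(0, 0), (1, 0), (1, 1), (0, 1), (-1, 1), (-1, 0), (-2, 0)]
Fold 1: move[4]->R => RULLRL INVALID (collision), skipped
Fold 2: move[5]->D => RULLDD VALID
Fold 3: move[0]->D => DULLDD INVALID (collision), skipped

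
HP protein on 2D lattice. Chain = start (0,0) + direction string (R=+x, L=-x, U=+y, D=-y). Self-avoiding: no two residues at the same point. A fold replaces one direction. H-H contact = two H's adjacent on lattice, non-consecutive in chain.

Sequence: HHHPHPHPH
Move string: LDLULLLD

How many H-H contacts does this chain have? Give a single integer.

Positions: [(0, 0), (-1, 0), (-1, -1), (-2, -1), (-2, 0), (-3, 0), (-4, 0), (-5, 0), (-5, -1)]
H-H contact: residue 1 @(-1,0) - residue 4 @(-2, 0)

Answer: 1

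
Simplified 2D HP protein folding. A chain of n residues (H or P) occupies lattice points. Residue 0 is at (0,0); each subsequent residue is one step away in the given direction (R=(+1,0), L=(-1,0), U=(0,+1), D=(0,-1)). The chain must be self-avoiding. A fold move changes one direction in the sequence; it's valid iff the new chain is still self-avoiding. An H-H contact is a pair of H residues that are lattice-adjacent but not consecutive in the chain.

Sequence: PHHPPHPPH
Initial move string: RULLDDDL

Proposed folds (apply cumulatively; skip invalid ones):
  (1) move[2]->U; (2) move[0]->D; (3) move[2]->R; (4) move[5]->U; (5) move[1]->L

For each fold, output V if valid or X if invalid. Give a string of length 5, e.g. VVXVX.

Initial: RULLDDDL -> [(0, 0), (1, 0), (1, 1), (0, 1), (-1, 1), (-1, 0), (-1, -1), (-1, -2), (-2, -2)]
Fold 1: move[2]->U => RUULDDDL INVALID (collision), skipped
Fold 2: move[0]->D => DULLDDDL INVALID (collision), skipped
Fold 3: move[2]->R => RURLDDDL INVALID (collision), skipped
Fold 4: move[5]->U => RULLDUDL INVALID (collision), skipped
Fold 5: move[1]->L => RLLLDDDL INVALID (collision), skipped

Answer: XXXXX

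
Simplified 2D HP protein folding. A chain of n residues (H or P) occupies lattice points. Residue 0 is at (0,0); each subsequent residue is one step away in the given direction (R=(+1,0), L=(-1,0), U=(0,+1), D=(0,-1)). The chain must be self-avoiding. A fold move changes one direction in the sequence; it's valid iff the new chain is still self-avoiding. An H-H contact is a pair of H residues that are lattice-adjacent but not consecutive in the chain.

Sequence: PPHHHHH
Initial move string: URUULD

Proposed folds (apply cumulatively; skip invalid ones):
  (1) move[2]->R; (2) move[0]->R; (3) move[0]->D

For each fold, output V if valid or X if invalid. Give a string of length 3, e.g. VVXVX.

Initial: URUULD -> [(0, 0), (0, 1), (1, 1), (1, 2), (1, 3), (0, 3), (0, 2)]
Fold 1: move[2]->R => URRULD INVALID (collision), skipped
Fold 2: move[0]->R => RRUULD VALID
Fold 3: move[0]->D => DRUULD INVALID (collision), skipped

Answer: XVX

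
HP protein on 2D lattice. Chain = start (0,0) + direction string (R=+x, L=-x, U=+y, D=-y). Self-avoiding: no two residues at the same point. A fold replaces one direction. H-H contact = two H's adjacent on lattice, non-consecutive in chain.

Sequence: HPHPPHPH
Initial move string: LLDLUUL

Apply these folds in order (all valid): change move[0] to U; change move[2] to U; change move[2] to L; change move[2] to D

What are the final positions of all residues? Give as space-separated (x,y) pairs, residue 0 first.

Answer: (0,0) (0,1) (-1,1) (-1,0) (-2,0) (-2,1) (-2,2) (-3,2)

Derivation:
Initial moves: LLDLUUL
Fold: move[0]->U => ULDLUUL (positions: [(0, 0), (0, 1), (-1, 1), (-1, 0), (-2, 0), (-2, 1), (-2, 2), (-3, 2)])
Fold: move[2]->U => ULULUUL (positions: [(0, 0), (0, 1), (-1, 1), (-1, 2), (-2, 2), (-2, 3), (-2, 4), (-3, 4)])
Fold: move[2]->L => ULLLUUL (positions: [(0, 0), (0, 1), (-1, 1), (-2, 1), (-3, 1), (-3, 2), (-3, 3), (-4, 3)])
Fold: move[2]->D => ULDLUUL (positions: [(0, 0), (0, 1), (-1, 1), (-1, 0), (-2, 0), (-2, 1), (-2, 2), (-3, 2)])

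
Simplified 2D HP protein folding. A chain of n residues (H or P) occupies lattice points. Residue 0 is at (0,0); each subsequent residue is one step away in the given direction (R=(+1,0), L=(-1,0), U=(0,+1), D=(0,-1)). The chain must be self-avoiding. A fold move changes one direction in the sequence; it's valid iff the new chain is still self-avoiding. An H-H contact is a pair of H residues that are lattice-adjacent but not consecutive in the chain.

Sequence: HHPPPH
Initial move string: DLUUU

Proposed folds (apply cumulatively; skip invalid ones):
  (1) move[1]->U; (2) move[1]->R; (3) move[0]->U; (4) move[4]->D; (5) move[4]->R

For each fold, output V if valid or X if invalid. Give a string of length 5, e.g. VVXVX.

Initial: DLUUU -> [(0, 0), (0, -1), (-1, -1), (-1, 0), (-1, 1), (-1, 2)]
Fold 1: move[1]->U => DUUUU INVALID (collision), skipped
Fold 2: move[1]->R => DRUUU VALID
Fold 3: move[0]->U => URUUU VALID
Fold 4: move[4]->D => URUUD INVALID (collision), skipped
Fold 5: move[4]->R => URUUR VALID

Answer: XVVXV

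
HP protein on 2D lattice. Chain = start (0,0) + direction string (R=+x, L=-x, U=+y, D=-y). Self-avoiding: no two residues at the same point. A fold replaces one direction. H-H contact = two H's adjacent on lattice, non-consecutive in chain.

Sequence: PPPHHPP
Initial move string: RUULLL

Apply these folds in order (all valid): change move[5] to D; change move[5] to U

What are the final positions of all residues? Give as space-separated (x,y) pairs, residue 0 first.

Answer: (0,0) (1,0) (1,1) (1,2) (0,2) (-1,2) (-1,3)

Derivation:
Initial moves: RUULLL
Fold: move[5]->D => RUULLD (positions: [(0, 0), (1, 0), (1, 1), (1, 2), (0, 2), (-1, 2), (-1, 1)])
Fold: move[5]->U => RUULLU (positions: [(0, 0), (1, 0), (1, 1), (1, 2), (0, 2), (-1, 2), (-1, 3)])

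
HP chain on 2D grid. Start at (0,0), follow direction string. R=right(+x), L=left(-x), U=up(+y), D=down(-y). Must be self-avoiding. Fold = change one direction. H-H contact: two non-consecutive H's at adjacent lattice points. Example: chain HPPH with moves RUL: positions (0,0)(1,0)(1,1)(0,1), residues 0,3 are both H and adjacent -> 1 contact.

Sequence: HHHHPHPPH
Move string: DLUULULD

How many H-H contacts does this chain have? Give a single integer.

Answer: 2

Derivation:
Positions: [(0, 0), (0, -1), (-1, -1), (-1, 0), (-1, 1), (-2, 1), (-2, 2), (-3, 2), (-3, 1)]
H-H contact: residue 0 @(0,0) - residue 3 @(-1, 0)
H-H contact: residue 5 @(-2,1) - residue 8 @(-3, 1)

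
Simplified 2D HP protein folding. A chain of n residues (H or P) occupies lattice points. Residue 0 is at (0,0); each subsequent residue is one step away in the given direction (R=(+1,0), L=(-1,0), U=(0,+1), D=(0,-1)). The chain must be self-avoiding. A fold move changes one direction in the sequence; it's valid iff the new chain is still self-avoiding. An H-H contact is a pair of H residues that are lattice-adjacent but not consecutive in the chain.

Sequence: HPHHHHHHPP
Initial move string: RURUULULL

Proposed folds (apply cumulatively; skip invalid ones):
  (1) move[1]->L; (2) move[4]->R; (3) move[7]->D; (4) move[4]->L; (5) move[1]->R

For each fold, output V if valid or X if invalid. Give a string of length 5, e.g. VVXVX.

Answer: XXXVV

Derivation:
Initial: RURUULULL -> [(0, 0), (1, 0), (1, 1), (2, 1), (2, 2), (2, 3), (1, 3), (1, 4), (0, 4), (-1, 4)]
Fold 1: move[1]->L => RLRUULULL INVALID (collision), skipped
Fold 2: move[4]->R => RURURLULL INVALID (collision), skipped
Fold 3: move[7]->D => RURUULUDL INVALID (collision), skipped
Fold 4: move[4]->L => RURULLULL VALID
Fold 5: move[1]->R => RRRULLULL VALID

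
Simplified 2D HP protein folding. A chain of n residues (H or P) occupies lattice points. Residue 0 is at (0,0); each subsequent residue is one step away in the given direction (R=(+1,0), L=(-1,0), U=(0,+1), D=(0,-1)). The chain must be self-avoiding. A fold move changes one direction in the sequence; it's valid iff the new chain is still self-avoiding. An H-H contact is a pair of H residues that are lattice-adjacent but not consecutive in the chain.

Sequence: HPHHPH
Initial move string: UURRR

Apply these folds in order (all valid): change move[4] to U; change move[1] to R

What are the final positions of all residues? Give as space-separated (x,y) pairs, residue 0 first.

Initial moves: UURRR
Fold: move[4]->U => UURRU (positions: [(0, 0), (0, 1), (0, 2), (1, 2), (2, 2), (2, 3)])
Fold: move[1]->R => URRRU (positions: [(0, 0), (0, 1), (1, 1), (2, 1), (3, 1), (3, 2)])

Answer: (0,0) (0,1) (1,1) (2,1) (3,1) (3,2)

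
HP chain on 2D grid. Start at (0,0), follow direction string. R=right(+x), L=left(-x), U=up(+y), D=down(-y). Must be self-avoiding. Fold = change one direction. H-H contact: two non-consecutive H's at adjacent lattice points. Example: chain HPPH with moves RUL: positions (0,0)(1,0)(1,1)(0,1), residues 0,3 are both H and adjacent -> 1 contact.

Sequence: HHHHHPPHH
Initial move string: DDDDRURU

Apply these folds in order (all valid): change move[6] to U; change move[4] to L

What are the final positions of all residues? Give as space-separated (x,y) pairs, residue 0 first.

Initial moves: DDDDRURU
Fold: move[6]->U => DDDDRUUU (positions: [(0, 0), (0, -1), (0, -2), (0, -3), (0, -4), (1, -4), (1, -3), (1, -2), (1, -1)])
Fold: move[4]->L => DDDDLUUU (positions: [(0, 0), (0, -1), (0, -2), (0, -3), (0, -4), (-1, -4), (-1, -3), (-1, -2), (-1, -1)])

Answer: (0,0) (0,-1) (0,-2) (0,-3) (0,-4) (-1,-4) (-1,-3) (-1,-2) (-1,-1)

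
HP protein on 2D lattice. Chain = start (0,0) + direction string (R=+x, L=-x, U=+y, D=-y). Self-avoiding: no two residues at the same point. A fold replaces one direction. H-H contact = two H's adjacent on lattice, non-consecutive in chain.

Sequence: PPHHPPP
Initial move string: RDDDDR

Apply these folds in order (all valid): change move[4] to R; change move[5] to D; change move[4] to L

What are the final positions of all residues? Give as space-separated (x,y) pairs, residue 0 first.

Answer: (0,0) (1,0) (1,-1) (1,-2) (1,-3) (0,-3) (0,-4)

Derivation:
Initial moves: RDDDDR
Fold: move[4]->R => RDDDRR (positions: [(0, 0), (1, 0), (1, -1), (1, -2), (1, -3), (2, -3), (3, -3)])
Fold: move[5]->D => RDDDRD (positions: [(0, 0), (1, 0), (1, -1), (1, -2), (1, -3), (2, -3), (2, -4)])
Fold: move[4]->L => RDDDLD (positions: [(0, 0), (1, 0), (1, -1), (1, -2), (1, -3), (0, -3), (0, -4)])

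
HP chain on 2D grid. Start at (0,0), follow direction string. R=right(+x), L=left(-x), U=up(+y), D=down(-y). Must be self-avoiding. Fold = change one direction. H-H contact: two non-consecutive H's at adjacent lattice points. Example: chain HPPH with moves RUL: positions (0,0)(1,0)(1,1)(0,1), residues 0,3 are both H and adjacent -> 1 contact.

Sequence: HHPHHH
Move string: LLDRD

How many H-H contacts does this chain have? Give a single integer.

Answer: 1

Derivation:
Positions: [(0, 0), (-1, 0), (-2, 0), (-2, -1), (-1, -1), (-1, -2)]
H-H contact: residue 1 @(-1,0) - residue 4 @(-1, -1)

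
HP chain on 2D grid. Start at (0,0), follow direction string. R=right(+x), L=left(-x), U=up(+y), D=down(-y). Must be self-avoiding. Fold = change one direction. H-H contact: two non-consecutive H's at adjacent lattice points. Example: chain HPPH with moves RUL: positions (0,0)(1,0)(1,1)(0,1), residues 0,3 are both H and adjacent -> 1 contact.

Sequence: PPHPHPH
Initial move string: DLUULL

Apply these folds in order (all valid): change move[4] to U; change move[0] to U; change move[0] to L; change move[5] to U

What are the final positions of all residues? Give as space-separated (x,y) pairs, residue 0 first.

Answer: (0,0) (-1,0) (-2,0) (-2,1) (-2,2) (-2,3) (-2,4)

Derivation:
Initial moves: DLUULL
Fold: move[4]->U => DLUUUL (positions: [(0, 0), (0, -1), (-1, -1), (-1, 0), (-1, 1), (-1, 2), (-2, 2)])
Fold: move[0]->U => ULUUUL (positions: [(0, 0), (0, 1), (-1, 1), (-1, 2), (-1, 3), (-1, 4), (-2, 4)])
Fold: move[0]->L => LLUUUL (positions: [(0, 0), (-1, 0), (-2, 0), (-2, 1), (-2, 2), (-2, 3), (-3, 3)])
Fold: move[5]->U => LLUUUU (positions: [(0, 0), (-1, 0), (-2, 0), (-2, 1), (-2, 2), (-2, 3), (-2, 4)])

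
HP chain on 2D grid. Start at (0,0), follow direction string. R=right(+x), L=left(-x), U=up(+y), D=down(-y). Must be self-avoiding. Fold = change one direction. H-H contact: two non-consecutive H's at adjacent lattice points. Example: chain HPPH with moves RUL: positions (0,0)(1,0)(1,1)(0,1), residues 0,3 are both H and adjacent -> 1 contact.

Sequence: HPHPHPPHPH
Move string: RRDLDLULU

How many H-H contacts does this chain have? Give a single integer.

Positions: [(0, 0), (1, 0), (2, 0), (2, -1), (1, -1), (1, -2), (0, -2), (0, -1), (-1, -1), (-1, 0)]
H-H contact: residue 0 @(0,0) - residue 9 @(-1, 0)
H-H contact: residue 0 @(0,0) - residue 7 @(0, -1)
H-H contact: residue 4 @(1,-1) - residue 7 @(0, -1)

Answer: 3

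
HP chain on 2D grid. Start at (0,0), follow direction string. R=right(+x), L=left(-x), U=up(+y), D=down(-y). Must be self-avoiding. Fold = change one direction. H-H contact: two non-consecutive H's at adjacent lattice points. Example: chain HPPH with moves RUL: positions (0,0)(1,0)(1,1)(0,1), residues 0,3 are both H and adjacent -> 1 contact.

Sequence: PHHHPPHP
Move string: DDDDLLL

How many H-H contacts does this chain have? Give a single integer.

Answer: 0

Derivation:
Positions: [(0, 0), (0, -1), (0, -2), (0, -3), (0, -4), (-1, -4), (-2, -4), (-3, -4)]
No H-H contacts found.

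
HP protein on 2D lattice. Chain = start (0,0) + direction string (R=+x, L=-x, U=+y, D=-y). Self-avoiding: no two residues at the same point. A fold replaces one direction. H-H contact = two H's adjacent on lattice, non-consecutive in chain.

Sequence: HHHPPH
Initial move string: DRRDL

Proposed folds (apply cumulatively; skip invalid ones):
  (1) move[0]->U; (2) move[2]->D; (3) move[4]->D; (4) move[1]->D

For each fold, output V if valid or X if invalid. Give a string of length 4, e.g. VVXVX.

Initial: DRRDL -> [(0, 0), (0, -1), (1, -1), (2, -1), (2, -2), (1, -2)]
Fold 1: move[0]->U => URRDL VALID
Fold 2: move[2]->D => URDDL VALID
Fold 3: move[4]->D => URDDD VALID
Fold 4: move[1]->D => UDDDD INVALID (collision), skipped

Answer: VVVX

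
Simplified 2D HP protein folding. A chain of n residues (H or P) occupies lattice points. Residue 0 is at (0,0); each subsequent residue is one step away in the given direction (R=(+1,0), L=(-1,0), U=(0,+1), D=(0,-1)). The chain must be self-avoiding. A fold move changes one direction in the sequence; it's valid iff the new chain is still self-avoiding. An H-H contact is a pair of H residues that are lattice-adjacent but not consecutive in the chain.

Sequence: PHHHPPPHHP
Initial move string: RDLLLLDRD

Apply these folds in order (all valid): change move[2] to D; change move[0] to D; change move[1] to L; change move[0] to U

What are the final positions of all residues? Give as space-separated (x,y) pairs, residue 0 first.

Initial moves: RDLLLLDRD
Fold: move[2]->D => RDDLLLDRD (positions: [(0, 0), (1, 0), (1, -1), (1, -2), (0, -2), (-1, -2), (-2, -2), (-2, -3), (-1, -3), (-1, -4)])
Fold: move[0]->D => DDDLLLDRD (positions: [(0, 0), (0, -1), (0, -2), (0, -3), (-1, -3), (-2, -3), (-3, -3), (-3, -4), (-2, -4), (-2, -5)])
Fold: move[1]->L => DLDLLLDRD (positions: [(0, 0), (0, -1), (-1, -1), (-1, -2), (-2, -2), (-3, -2), (-4, -2), (-4, -3), (-3, -3), (-3, -4)])
Fold: move[0]->U => ULDLLLDRD (positions: [(0, 0), (0, 1), (-1, 1), (-1, 0), (-2, 0), (-3, 0), (-4, 0), (-4, -1), (-3, -1), (-3, -2)])

Answer: (0,0) (0,1) (-1,1) (-1,0) (-2,0) (-3,0) (-4,0) (-4,-1) (-3,-1) (-3,-2)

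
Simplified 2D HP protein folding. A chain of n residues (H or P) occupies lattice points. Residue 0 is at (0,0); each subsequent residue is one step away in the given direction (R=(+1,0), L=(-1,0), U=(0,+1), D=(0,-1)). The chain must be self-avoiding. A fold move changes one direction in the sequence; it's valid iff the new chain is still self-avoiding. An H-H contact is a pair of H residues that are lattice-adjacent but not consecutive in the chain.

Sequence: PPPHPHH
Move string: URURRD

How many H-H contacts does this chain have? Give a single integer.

Answer: 0

Derivation:
Positions: [(0, 0), (0, 1), (1, 1), (1, 2), (2, 2), (3, 2), (3, 1)]
No H-H contacts found.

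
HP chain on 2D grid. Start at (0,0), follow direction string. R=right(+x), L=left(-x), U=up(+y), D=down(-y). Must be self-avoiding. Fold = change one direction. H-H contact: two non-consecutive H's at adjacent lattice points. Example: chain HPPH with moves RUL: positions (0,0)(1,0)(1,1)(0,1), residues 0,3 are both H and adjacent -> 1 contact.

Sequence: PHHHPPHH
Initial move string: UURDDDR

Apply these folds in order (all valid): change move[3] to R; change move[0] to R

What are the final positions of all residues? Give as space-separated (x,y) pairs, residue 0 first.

Answer: (0,0) (1,0) (1,1) (2,1) (3,1) (3,0) (3,-1) (4,-1)

Derivation:
Initial moves: UURDDDR
Fold: move[3]->R => UURRDDR (positions: [(0, 0), (0, 1), (0, 2), (1, 2), (2, 2), (2, 1), (2, 0), (3, 0)])
Fold: move[0]->R => RURRDDR (positions: [(0, 0), (1, 0), (1, 1), (2, 1), (3, 1), (3, 0), (3, -1), (4, -1)])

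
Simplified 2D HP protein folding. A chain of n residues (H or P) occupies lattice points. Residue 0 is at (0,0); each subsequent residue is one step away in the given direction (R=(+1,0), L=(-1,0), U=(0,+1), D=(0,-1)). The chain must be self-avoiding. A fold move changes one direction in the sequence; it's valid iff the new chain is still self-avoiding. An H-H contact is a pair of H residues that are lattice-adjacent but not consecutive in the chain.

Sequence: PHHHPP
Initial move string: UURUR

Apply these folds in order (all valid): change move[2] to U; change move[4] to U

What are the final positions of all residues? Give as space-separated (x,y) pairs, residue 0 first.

Initial moves: UURUR
Fold: move[2]->U => UUUUR (positions: [(0, 0), (0, 1), (0, 2), (0, 3), (0, 4), (1, 4)])
Fold: move[4]->U => UUUUU (positions: [(0, 0), (0, 1), (0, 2), (0, 3), (0, 4), (0, 5)])

Answer: (0,0) (0,1) (0,2) (0,3) (0,4) (0,5)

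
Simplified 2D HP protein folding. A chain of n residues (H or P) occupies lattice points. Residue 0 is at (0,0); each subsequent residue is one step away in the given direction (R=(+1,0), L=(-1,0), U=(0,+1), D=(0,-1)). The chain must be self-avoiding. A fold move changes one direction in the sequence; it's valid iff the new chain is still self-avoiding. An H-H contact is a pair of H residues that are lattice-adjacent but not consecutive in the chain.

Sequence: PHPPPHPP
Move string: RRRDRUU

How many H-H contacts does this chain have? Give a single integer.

Positions: [(0, 0), (1, 0), (2, 0), (3, 0), (3, -1), (4, -1), (4, 0), (4, 1)]
No H-H contacts found.

Answer: 0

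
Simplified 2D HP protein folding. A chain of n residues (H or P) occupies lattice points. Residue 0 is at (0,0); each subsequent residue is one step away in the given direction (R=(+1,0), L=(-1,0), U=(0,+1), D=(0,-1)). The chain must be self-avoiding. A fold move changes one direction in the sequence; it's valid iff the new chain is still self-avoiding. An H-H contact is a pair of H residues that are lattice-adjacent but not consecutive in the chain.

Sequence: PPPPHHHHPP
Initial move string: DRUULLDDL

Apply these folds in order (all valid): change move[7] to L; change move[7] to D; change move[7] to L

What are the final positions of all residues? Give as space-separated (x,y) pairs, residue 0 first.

Answer: (0,0) (0,-1) (1,-1) (1,0) (1,1) (0,1) (-1,1) (-1,0) (-2,0) (-3,0)

Derivation:
Initial moves: DRUULLDDL
Fold: move[7]->L => DRUULLDLL (positions: [(0, 0), (0, -1), (1, -1), (1, 0), (1, 1), (0, 1), (-1, 1), (-1, 0), (-2, 0), (-3, 0)])
Fold: move[7]->D => DRUULLDDL (positions: [(0, 0), (0, -1), (1, -1), (1, 0), (1, 1), (0, 1), (-1, 1), (-1, 0), (-1, -1), (-2, -1)])
Fold: move[7]->L => DRUULLDLL (positions: [(0, 0), (0, -1), (1, -1), (1, 0), (1, 1), (0, 1), (-1, 1), (-1, 0), (-2, 0), (-3, 0)])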